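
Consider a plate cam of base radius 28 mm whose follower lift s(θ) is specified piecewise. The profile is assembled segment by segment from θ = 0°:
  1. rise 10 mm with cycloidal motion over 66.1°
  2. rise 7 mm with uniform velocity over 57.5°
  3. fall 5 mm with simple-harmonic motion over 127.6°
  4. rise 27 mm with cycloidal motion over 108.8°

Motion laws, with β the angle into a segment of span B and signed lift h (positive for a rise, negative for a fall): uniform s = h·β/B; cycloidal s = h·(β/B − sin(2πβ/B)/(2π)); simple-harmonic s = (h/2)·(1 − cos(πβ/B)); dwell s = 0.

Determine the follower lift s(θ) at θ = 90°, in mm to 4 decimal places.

seg 1 [0°–66.1°] cycloidal, h=10: full span → s += 10 → s = 10.0000
seg 2 [66.1°–123.6°] uniform, h=7: θ=90° here. β=23.9, B=57.5. 7·23.9/57.5 = 2.9096 → s = 12.9096

12.9096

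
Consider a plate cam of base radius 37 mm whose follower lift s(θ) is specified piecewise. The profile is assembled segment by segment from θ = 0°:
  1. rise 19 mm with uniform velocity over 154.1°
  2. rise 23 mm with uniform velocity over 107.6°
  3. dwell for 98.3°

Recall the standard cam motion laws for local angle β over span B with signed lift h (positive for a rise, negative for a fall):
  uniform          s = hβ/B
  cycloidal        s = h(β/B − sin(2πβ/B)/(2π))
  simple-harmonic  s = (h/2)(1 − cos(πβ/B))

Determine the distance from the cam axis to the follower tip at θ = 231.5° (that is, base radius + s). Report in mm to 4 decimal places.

seg 1 [0°–154.1°] uniform, h=19: full span → s += 19 → s = 19.0000
seg 2 [154.1°–261.7°] uniform, h=23: θ=231.5° here. β=77.4, B=107.6. 23·77.4/107.6 = 16.5446 → s = 35.5446
radial distance = base radius + s = 37 + 35.5446 = 72.5446

72.5446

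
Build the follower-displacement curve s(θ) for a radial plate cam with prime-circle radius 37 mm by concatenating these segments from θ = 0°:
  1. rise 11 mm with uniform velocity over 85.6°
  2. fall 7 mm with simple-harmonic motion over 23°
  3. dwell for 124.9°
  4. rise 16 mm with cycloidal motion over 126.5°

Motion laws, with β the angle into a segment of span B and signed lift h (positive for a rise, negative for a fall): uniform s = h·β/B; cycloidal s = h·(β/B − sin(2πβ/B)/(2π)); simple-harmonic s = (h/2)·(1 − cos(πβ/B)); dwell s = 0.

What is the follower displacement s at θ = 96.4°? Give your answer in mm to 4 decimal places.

seg 1 [0°–85.6°] uniform, h=11: full span → s += 11 → s = 11.0000
seg 2 [85.6°–108.6°] simple-harmonic, h=-7: θ=96.4° here. β=10.8, B=23. -7/2·(1 − cos(π·0.4696)) = -3.1659 → s = 7.8341

7.8341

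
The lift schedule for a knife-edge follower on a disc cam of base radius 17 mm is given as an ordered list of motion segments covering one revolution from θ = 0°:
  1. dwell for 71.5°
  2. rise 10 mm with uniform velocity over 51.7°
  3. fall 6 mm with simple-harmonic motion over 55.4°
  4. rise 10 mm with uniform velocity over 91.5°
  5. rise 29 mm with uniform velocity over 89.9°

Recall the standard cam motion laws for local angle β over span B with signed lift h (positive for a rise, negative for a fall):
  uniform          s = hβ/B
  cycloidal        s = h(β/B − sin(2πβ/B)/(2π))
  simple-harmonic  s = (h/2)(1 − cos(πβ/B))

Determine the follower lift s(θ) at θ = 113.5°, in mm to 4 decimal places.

seg 1 [0°–71.5°] dwell: s stays 0.0000
seg 2 [71.5°–123.2°] uniform, h=10: θ=113.5° here. β=42, B=51.7. 10·42/51.7 = 8.1238 → s = 8.1238

8.1238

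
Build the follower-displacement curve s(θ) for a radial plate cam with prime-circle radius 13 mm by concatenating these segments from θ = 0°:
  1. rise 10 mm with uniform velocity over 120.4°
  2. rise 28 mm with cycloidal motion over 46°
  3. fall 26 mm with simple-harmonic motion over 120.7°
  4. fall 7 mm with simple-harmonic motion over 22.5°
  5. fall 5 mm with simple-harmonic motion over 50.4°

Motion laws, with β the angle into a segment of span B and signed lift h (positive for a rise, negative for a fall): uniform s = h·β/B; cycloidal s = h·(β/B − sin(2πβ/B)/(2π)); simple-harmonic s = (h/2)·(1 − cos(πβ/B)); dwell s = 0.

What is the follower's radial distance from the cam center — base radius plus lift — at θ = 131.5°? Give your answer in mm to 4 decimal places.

seg 1 [0°–120.4°] uniform, h=10: full span → s += 10 → s = 10.0000
seg 2 [120.4°–166.4°] cycloidal, h=28: θ=131.5° here. β=11.1, B=46. 28·(0.2413 − sin(2π·0.2413)/(2π)) = 2.3068 → s = 12.3068
radial distance = base radius + s = 13 + 12.3068 = 25.3068

25.3068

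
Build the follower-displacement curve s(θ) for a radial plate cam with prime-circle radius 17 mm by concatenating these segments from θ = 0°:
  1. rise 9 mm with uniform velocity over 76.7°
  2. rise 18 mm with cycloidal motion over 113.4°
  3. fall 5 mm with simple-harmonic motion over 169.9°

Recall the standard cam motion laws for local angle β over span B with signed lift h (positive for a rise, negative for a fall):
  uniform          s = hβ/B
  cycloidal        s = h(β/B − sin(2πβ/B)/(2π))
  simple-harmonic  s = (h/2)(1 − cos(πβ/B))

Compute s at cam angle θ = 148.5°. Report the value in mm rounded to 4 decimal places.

seg 1 [0°–76.7°] uniform, h=9: full span → s += 9 → s = 9.0000
seg 2 [76.7°–190.1°] cycloidal, h=18: θ=148.5° here. β=71.8, B=113.4. 18·(0.6332 − sin(2π·0.6332)/(2π)) = 13.5237 → s = 22.5237

22.5237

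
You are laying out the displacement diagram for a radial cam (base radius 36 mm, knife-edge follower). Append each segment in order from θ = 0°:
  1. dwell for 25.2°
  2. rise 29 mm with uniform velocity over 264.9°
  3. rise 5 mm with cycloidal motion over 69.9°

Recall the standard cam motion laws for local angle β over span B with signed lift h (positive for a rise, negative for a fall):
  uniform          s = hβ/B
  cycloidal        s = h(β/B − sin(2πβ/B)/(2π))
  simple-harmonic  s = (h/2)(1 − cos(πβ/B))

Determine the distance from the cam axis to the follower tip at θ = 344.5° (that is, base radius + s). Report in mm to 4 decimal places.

seg 1 [0°–25.2°] dwell: s stays 0.0000
seg 2 [25.2°–290.1°] uniform, h=29: full span → s += 29 → s = 29.0000
seg 3 [290.1°–360°] cycloidal, h=5: θ=344.5° here. β=54.4, B=69.9. 5·(0.7783 − sin(2π·0.7783)/(2π)) = 4.6745 → s = 33.6745
radial distance = base radius + s = 36 + 33.6745 = 69.6745

69.6745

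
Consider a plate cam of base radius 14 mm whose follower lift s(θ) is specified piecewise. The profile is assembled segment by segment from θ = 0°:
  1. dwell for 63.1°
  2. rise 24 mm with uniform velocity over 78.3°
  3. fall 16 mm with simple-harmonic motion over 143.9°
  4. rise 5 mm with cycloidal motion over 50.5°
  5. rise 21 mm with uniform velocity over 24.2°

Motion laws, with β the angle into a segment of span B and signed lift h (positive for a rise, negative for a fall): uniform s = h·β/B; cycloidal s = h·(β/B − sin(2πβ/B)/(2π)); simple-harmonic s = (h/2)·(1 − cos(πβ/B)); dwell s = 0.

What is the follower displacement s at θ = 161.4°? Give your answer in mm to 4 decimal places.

seg 1 [0°–63.1°] dwell: s stays 0.0000
seg 2 [63.1°–141.4°] uniform, h=24: full span → s += 24 → s = 24.0000
seg 3 [141.4°–285.3°] simple-harmonic, h=-16: θ=161.4° here. β=20, B=143.9. -16/2·(1 − cos(π·0.1390)) = -0.7506 → s = 23.2494

23.2494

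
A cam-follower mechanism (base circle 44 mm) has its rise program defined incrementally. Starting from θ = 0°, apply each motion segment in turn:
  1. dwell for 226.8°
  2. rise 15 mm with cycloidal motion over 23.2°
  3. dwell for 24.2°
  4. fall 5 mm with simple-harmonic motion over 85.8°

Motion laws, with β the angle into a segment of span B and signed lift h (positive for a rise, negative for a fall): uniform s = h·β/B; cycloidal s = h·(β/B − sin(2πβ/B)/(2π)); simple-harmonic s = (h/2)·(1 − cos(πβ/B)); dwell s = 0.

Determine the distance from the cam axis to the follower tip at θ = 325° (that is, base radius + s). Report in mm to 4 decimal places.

seg 1 [0°–226.8°] dwell: s stays 0.0000
seg 2 [226.8°–250°] cycloidal, h=15: full span → s += 15 → s = 15.0000
seg 3 [250°–274.2°] dwell: s stays 15.0000
seg 4 [274.2°–360°] simple-harmonic, h=-5: θ=325° here. β=50.8, B=85.8. -5/2·(1 − cos(π·0.5921)) = -3.2131 → s = 11.7869
radial distance = base radius + s = 44 + 11.7869 = 55.7869

55.7869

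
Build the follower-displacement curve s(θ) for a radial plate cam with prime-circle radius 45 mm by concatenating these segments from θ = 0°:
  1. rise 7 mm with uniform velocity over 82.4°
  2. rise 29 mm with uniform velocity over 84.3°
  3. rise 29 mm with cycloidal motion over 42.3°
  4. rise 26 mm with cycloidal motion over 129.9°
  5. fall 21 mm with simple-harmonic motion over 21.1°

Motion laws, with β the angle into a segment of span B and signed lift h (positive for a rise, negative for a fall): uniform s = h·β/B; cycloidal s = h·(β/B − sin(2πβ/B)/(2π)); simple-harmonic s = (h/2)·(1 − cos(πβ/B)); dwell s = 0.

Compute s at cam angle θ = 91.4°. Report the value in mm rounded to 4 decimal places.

seg 1 [0°–82.4°] uniform, h=7: full span → s += 7 → s = 7.0000
seg 2 [82.4°–166.7°] uniform, h=29: θ=91.4° here. β=9, B=84.3. 29·9/84.3 = 3.0961 → s = 10.0961

10.0961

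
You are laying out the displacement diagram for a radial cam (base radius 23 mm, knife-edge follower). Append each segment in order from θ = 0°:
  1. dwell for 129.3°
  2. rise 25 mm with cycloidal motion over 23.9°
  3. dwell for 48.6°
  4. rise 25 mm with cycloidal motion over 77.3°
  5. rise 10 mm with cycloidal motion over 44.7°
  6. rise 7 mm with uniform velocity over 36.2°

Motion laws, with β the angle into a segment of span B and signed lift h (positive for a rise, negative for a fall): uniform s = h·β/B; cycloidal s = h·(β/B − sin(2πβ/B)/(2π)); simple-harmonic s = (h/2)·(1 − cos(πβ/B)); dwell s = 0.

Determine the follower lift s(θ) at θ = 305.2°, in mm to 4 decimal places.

seg 1 [0°–129.3°] dwell: s stays 0.0000
seg 2 [129.3°–153.2°] cycloidal, h=25: full span → s += 25 → s = 25.0000
seg 3 [153.2°–201.8°] dwell: s stays 25.0000
seg 4 [201.8°–279.1°] cycloidal, h=25: full span → s += 25 → s = 50.0000
seg 5 [279.1°–323.8°] cycloidal, h=10: θ=305.2° here. β=26.1, B=44.7. 10·(0.5839 − sin(2π·0.5839)/(2π)) = 6.6395 → s = 56.6395

56.6395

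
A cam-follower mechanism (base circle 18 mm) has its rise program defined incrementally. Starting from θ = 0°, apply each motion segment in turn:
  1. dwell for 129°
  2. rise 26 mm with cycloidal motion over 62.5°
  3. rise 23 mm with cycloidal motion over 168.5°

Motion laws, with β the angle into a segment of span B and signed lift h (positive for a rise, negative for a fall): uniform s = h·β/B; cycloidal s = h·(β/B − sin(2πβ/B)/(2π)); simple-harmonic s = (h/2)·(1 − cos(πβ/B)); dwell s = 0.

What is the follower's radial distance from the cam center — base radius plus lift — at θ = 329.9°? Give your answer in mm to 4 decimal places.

seg 1 [0°–129°] dwell: s stays 0.0000
seg 2 [129°–191.5°] cycloidal, h=26: full span → s += 26 → s = 26.0000
seg 3 [191.5°–360°] cycloidal, h=23: θ=329.9° here. β=138.4, B=168.5. 23·(0.8214 − sin(2π·0.8214)/(2π)) = 22.1901 → s = 48.1901
radial distance = base radius + s = 18 + 48.1901 = 66.1901

66.1901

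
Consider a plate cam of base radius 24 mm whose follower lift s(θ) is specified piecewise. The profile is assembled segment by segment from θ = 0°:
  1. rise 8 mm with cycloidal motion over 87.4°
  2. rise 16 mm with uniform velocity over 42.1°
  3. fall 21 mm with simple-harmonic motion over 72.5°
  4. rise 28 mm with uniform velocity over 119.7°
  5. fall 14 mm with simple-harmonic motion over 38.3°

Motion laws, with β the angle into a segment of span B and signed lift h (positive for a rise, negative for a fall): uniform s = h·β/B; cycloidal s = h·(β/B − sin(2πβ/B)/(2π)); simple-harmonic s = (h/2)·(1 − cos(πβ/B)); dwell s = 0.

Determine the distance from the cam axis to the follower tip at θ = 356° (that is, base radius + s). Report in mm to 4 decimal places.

seg 1 [0°–87.4°] cycloidal, h=8: full span → s += 8 → s = 8.0000
seg 2 [87.4°–129.5°] uniform, h=16: full span → s += 16 → s = 24.0000
seg 3 [129.5°–202°] simple-harmonic, h=-21: full span → s += -21 → s = 3.0000
seg 4 [202°–321.7°] uniform, h=28: full span → s += 28 → s = 31.0000
seg 5 [321.7°–360°] simple-harmonic, h=-14: θ=356° here. β=34.3, B=38.3. -14/2·(1 − cos(π·0.8956)) = -13.6266 → s = 17.3734
radial distance = base radius + s = 24 + 17.3734 = 41.3734

41.3734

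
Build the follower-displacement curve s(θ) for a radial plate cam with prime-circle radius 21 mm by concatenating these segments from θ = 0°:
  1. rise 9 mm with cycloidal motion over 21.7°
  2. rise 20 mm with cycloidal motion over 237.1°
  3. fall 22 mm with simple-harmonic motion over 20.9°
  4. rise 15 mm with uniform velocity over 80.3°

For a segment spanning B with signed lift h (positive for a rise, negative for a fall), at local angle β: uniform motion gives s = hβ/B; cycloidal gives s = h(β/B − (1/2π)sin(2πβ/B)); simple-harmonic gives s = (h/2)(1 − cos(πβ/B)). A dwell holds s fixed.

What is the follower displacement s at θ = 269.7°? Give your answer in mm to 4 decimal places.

seg 1 [0°–21.7°] cycloidal, h=9: full span → s += 9 → s = 9.0000
seg 2 [21.7°–258.8°] cycloidal, h=20: full span → s += 20 → s = 29.0000
seg 3 [258.8°–279.7°] simple-harmonic, h=-22: θ=269.7° here. β=10.9, B=20.9. -22/2·(1 − cos(π·0.5215)) = -11.7435 → s = 17.2565

17.2565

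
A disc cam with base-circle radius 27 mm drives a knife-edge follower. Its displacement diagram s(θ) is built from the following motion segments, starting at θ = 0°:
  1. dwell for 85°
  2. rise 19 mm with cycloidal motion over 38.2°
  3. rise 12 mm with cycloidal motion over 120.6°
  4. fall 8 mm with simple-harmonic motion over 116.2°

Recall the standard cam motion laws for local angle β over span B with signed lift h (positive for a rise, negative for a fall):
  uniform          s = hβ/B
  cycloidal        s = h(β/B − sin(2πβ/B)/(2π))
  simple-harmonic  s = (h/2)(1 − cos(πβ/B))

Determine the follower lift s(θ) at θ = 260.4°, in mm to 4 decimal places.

seg 1 [0°–85°] dwell: s stays 0.0000
seg 2 [85°–123.2°] cycloidal, h=19: full span → s += 19 → s = 19.0000
seg 3 [123.2°–243.8°] cycloidal, h=12: full span → s += 12 → s = 31.0000
seg 4 [243.8°–360°] simple-harmonic, h=-8: θ=260.4° here. β=16.6, B=116.2. -8/2·(1 − cos(π·0.1429)) = -0.3961 → s = 30.6039

30.6039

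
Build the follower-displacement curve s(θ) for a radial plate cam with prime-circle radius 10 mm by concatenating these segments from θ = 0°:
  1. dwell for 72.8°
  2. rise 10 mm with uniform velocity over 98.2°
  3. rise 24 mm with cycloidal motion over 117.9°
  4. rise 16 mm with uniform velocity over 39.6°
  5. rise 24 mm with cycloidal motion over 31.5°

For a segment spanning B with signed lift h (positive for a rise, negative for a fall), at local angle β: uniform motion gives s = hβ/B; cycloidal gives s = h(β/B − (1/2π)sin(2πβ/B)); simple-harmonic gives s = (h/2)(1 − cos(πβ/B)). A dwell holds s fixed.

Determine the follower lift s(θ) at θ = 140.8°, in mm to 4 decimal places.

seg 1 [0°–72.8°] dwell: s stays 0.0000
seg 2 [72.8°–171°] uniform, h=10: θ=140.8° here. β=68, B=98.2. 10·68/98.2 = 6.9246 → s = 6.9246

6.9246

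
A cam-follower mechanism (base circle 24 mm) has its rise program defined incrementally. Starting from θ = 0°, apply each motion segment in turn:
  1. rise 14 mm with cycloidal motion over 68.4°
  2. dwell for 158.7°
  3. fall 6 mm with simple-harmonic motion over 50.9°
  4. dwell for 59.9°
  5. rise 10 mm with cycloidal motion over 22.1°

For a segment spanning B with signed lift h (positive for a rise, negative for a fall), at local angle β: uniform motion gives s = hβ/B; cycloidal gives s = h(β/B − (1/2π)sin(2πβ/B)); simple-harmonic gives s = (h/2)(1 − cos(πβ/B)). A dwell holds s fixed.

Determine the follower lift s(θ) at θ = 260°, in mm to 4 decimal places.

seg 1 [0°–68.4°] cycloidal, h=14: full span → s += 14 → s = 14.0000
seg 2 [68.4°–227.1°] dwell: s stays 14.0000
seg 3 [227.1°–278°] simple-harmonic, h=-6: θ=260° here. β=32.9, B=50.9. -6/2·(1 − cos(π·0.6464)) = -4.3314 → s = 9.6686

9.6686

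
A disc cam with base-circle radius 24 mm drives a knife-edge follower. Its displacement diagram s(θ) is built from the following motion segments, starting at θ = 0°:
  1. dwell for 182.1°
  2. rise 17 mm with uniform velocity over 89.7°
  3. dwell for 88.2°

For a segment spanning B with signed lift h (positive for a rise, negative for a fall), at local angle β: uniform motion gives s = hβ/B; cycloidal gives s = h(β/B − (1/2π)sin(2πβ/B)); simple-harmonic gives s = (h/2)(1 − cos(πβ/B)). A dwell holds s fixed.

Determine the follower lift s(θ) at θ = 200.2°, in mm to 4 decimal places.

seg 1 [0°–182.1°] dwell: s stays 0.0000
seg 2 [182.1°–271.8°] uniform, h=17: θ=200.2° here. β=18.1, B=89.7. 17·18.1/89.7 = 3.4303 → s = 3.4303

3.4303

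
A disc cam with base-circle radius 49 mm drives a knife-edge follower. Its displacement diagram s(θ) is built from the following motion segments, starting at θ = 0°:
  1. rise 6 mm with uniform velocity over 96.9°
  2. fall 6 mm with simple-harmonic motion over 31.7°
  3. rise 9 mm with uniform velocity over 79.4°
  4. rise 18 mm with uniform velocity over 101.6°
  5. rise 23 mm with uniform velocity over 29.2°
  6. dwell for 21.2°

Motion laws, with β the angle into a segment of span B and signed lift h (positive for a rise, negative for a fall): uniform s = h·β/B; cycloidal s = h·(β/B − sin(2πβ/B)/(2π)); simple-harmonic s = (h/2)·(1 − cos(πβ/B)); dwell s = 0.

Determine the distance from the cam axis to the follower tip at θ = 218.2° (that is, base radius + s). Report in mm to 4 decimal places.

seg 1 [0°–96.9°] uniform, h=6: full span → s += 6 → s = 6.0000
seg 2 [96.9°–128.6°] simple-harmonic, h=-6: full span → s += -6 → s = 0.0000
seg 3 [128.6°–208°] uniform, h=9: full span → s += 9 → s = 9.0000
seg 4 [208°–309.6°] uniform, h=18: θ=218.2° here. β=10.2, B=101.6. 18·10.2/101.6 = 1.8071 → s = 10.8071
radial distance = base radius + s = 49 + 10.8071 = 59.8071

59.8071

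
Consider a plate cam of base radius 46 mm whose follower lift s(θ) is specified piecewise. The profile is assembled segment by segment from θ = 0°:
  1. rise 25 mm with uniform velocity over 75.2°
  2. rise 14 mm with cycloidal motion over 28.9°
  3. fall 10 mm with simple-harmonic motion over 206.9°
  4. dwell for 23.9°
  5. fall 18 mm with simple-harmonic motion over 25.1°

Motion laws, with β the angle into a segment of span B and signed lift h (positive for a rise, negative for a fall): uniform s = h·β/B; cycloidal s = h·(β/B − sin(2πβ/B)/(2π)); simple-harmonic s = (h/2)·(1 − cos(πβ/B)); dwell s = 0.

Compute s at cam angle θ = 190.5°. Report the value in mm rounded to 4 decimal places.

seg 1 [0°–75.2°] uniform, h=25: full span → s += 25 → s = 25.0000
seg 2 [75.2°–104.1°] cycloidal, h=14: full span → s += 14 → s = 39.0000
seg 3 [104.1°–311°] simple-harmonic, h=-10: θ=190.5° here. β=86.4, B=206.9. -10/2·(1 − cos(π·0.4176)) = -3.7200 → s = 35.2800

35.2800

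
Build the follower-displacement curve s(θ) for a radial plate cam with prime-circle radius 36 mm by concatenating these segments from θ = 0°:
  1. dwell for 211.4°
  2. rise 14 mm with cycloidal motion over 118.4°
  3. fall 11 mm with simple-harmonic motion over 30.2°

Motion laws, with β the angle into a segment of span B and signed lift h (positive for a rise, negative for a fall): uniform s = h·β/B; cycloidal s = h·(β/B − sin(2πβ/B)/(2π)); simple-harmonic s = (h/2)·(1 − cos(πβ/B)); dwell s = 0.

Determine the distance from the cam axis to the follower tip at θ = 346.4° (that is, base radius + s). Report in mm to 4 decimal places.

seg 1 [0°–211.4°] dwell: s stays 0.0000
seg 2 [211.4°–329.8°] cycloidal, h=14: full span → s += 14 → s = 14.0000
seg 3 [329.8°–360°] simple-harmonic, h=-11: θ=346.4° here. β=16.6, B=30.2. -11/2·(1 − cos(π·0.5497)) = -6.3547 → s = 7.6453
radial distance = base radius + s = 36 + 7.6453 = 43.6453

43.6453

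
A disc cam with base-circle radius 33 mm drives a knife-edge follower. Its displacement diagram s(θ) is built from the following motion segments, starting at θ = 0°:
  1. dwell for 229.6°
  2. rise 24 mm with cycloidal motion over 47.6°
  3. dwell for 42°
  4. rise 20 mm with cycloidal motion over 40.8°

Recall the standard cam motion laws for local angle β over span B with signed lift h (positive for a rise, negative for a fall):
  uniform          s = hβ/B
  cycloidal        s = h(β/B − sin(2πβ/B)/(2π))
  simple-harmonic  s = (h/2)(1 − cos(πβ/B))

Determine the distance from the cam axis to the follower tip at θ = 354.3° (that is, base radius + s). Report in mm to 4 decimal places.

seg 1 [0°–229.6°] dwell: s stays 0.0000
seg 2 [229.6°–277.2°] cycloidal, h=24: full span → s += 24 → s = 24.0000
seg 3 [277.2°–319.2°] dwell: s stays 24.0000
seg 4 [319.2°–360°] cycloidal, h=20: θ=354.3° here. β=35.1, B=40.8. 20·(0.8603 − sin(2π·0.8603)/(2π)) = 19.6547 → s = 43.6547
radial distance = base radius + s = 33 + 43.6547 = 76.6547

76.6547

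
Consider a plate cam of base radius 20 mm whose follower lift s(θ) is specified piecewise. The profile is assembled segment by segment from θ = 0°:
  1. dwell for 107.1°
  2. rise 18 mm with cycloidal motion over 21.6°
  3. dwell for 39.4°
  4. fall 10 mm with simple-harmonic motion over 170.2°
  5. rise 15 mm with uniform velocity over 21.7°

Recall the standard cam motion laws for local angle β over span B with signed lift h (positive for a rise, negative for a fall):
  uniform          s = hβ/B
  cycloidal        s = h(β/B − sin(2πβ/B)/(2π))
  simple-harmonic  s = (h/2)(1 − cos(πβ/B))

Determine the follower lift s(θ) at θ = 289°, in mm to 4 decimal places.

seg 1 [0°–107.1°] dwell: s stays 0.0000
seg 2 [107.1°–128.7°] cycloidal, h=18: full span → s += 18 → s = 18.0000
seg 3 [128.7°–168.1°] dwell: s stays 18.0000
seg 4 [168.1°–338.3°] simple-harmonic, h=-10: θ=289° here. β=120.9, B=170.2. -10/2·(1 − cos(π·0.7103)) = -8.0688 → s = 9.9312

9.9312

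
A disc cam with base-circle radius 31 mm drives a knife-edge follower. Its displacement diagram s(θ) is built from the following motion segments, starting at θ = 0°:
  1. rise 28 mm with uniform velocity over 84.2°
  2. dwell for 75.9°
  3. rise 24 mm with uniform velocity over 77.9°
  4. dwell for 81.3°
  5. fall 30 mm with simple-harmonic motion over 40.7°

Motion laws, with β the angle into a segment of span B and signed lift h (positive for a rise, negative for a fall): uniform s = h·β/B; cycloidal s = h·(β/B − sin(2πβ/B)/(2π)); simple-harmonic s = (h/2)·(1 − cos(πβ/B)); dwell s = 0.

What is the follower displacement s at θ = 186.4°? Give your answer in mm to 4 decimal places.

seg 1 [0°–84.2°] uniform, h=28: full span → s += 28 → s = 28.0000
seg 2 [84.2°–160.1°] dwell: s stays 28.0000
seg 3 [160.1°–238°] uniform, h=24: θ=186.4° here. β=26.3, B=77.9. 24·26.3/77.9 = 8.1027 → s = 36.1027

36.1027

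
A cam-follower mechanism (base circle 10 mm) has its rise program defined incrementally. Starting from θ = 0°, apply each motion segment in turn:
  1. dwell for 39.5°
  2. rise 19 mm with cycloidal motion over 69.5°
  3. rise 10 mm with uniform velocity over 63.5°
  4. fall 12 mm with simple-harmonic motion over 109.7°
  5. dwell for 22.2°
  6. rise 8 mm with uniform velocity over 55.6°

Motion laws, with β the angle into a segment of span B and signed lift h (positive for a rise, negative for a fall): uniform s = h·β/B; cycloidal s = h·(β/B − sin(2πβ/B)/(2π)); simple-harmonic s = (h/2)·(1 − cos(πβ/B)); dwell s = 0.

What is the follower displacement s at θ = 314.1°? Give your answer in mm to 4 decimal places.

seg 1 [0°–39.5°] dwell: s stays 0.0000
seg 2 [39.5°–109°] cycloidal, h=19: full span → s += 19 → s = 19.0000
seg 3 [109°–172.5°] uniform, h=10: full span → s += 10 → s = 29.0000
seg 4 [172.5°–282.2°] simple-harmonic, h=-12: full span → s += -12 → s = 17.0000
seg 5 [282.2°–304.4°] dwell: s stays 17.0000
seg 6 [304.4°–360°] uniform, h=8: θ=314.1° here. β=9.7, B=55.6. 8·9.7/55.6 = 1.3957 → s = 18.3957

18.3957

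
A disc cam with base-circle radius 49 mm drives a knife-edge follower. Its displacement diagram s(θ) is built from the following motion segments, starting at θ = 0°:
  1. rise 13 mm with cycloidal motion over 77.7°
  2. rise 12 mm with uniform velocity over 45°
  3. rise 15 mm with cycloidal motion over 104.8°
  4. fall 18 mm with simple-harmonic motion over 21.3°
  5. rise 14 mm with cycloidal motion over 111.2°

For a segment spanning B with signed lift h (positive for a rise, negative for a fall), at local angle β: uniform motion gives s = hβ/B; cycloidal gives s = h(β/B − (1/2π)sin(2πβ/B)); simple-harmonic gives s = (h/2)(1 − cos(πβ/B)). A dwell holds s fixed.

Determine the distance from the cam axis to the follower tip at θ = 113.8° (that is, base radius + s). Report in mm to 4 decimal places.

seg 1 [0°–77.7°] cycloidal, h=13: full span → s += 13 → s = 13.0000
seg 2 [77.7°–122.7°] uniform, h=12: θ=113.8° here. β=36.1, B=45. 12·36.1/45 = 9.6267 → s = 22.6267
radial distance = base radius + s = 49 + 22.6267 = 71.6267

71.6267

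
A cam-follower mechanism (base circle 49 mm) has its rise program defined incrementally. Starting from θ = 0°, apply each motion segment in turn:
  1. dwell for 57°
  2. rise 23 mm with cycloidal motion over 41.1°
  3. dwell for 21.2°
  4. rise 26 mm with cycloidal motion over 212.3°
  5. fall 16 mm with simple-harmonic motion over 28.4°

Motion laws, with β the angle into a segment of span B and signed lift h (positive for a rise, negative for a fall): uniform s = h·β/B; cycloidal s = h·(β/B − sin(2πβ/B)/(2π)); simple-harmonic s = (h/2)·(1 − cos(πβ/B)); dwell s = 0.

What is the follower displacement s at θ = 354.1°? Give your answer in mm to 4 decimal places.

seg 1 [0°–57°] dwell: s stays 0.0000
seg 2 [57°–98.1°] cycloidal, h=23: full span → s += 23 → s = 23.0000
seg 3 [98.1°–119.3°] dwell: s stays 23.0000
seg 4 [119.3°–331.6°] cycloidal, h=26: full span → s += 26 → s = 49.0000
seg 5 [331.6°–360°] simple-harmonic, h=-16: θ=354.1° here. β=22.5, B=28.4. -16/2·(1 − cos(π·0.7923)) = -14.3558 → s = 34.6442

34.6442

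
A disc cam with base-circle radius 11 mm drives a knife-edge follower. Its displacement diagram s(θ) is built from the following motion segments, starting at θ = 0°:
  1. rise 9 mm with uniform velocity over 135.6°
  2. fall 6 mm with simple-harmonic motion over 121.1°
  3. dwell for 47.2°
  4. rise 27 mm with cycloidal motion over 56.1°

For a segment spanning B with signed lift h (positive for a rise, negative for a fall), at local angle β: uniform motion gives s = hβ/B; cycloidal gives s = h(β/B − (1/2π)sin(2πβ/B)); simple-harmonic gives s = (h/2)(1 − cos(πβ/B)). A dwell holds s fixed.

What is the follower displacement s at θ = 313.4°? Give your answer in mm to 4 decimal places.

seg 1 [0°–135.6°] uniform, h=9: full span → s += 9 → s = 9.0000
seg 2 [135.6°–256.7°] simple-harmonic, h=-6: full span → s += -6 → s = 3.0000
seg 3 [256.7°–303.9°] dwell: s stays 3.0000
seg 4 [303.9°–360°] cycloidal, h=27: θ=313.4° here. β=9.5, B=56.1. 27·(0.1693 − sin(2π·0.1693)/(2π)) = 0.8152 → s = 3.8152

3.8152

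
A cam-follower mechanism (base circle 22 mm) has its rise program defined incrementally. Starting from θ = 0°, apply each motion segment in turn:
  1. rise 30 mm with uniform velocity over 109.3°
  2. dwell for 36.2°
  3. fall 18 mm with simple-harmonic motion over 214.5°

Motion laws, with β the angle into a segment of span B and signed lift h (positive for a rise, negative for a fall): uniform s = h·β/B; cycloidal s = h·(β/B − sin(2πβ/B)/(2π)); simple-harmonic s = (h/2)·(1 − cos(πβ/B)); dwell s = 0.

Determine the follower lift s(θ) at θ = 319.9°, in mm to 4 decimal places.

seg 1 [0°–109.3°] uniform, h=30: full span → s += 30 → s = 30.0000
seg 2 [109.3°–145.5°] dwell: s stays 30.0000
seg 3 [145.5°–360°] simple-harmonic, h=-18: θ=319.9° here. β=174.4, B=214.5. -18/2·(1 − cos(π·0.8131)) = -16.4919 → s = 13.5081

13.5081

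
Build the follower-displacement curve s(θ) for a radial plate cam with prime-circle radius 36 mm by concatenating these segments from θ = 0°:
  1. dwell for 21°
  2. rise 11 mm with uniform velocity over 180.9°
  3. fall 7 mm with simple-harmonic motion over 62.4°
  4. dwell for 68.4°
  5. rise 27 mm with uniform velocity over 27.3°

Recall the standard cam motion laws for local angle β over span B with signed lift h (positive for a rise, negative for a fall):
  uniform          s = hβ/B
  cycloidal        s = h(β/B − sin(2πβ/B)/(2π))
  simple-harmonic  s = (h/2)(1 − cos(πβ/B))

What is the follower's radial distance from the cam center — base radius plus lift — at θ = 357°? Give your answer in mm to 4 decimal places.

seg 1 [0°–21°] dwell: s stays 0.0000
seg 2 [21°–201.9°] uniform, h=11: full span → s += 11 → s = 11.0000
seg 3 [201.9°–264.3°] simple-harmonic, h=-7: full span → s += -7 → s = 4.0000
seg 4 [264.3°–332.7°] dwell: s stays 4.0000
seg 5 [332.7°–360°] uniform, h=27: θ=357° here. β=24.3, B=27.3. 27·24.3/27.3 = 24.0330 → s = 28.0330
radial distance = base radius + s = 36 + 28.0330 = 64.0330

64.0330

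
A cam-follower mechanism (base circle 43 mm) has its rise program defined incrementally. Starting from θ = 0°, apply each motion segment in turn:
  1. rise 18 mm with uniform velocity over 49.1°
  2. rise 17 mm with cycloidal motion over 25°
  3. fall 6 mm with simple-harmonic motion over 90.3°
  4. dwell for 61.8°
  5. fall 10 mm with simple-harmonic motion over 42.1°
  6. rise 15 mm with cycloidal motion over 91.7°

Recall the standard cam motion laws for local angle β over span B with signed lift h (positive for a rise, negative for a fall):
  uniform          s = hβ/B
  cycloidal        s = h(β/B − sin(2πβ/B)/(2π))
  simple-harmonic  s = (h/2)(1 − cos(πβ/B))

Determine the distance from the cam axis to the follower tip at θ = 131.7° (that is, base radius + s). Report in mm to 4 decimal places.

seg 1 [0°–49.1°] uniform, h=18: full span → s += 18 → s = 18.0000
seg 2 [49.1°–74.1°] cycloidal, h=17: full span → s += 17 → s = 35.0000
seg 3 [74.1°–164.4°] simple-harmonic, h=-6: θ=131.7° here. β=57.6, B=90.3. -6/2·(1 − cos(π·0.6379)) = -4.2592 → s = 30.7408
radial distance = base radius + s = 43 + 30.7408 = 73.7408

73.7408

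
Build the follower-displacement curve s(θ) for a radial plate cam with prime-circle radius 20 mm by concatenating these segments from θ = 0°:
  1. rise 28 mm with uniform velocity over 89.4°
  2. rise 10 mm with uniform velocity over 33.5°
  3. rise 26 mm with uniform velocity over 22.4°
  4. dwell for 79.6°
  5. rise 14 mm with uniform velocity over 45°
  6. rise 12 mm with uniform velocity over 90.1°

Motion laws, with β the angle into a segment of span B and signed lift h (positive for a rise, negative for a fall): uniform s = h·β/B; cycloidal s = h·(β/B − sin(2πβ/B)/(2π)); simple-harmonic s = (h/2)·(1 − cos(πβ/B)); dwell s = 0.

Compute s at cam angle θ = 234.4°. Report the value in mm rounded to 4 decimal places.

seg 1 [0°–89.4°] uniform, h=28: full span → s += 28 → s = 28.0000
seg 2 [89.4°–122.9°] uniform, h=10: full span → s += 10 → s = 38.0000
seg 3 [122.9°–145.3°] uniform, h=26: full span → s += 26 → s = 64.0000
seg 4 [145.3°–224.9°] dwell: s stays 64.0000
seg 5 [224.9°–269.9°] uniform, h=14: θ=234.4° here. β=9.5, B=45. 14·9.5/45 = 2.9556 → s = 66.9556

66.9556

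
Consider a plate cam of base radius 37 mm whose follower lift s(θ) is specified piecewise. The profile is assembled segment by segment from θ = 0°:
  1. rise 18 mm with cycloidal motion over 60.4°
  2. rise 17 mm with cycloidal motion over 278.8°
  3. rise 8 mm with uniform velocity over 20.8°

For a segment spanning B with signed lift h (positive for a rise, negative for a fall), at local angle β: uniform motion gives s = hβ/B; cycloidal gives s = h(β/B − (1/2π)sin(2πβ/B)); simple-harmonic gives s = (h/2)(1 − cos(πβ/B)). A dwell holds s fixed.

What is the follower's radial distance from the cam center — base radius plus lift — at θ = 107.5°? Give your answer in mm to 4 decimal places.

seg 1 [0°–60.4°] cycloidal, h=18: full span → s += 18 → s = 18.0000
seg 2 [60.4°–339.2°] cycloidal, h=17: θ=107.5° here. β=47.1, B=278.8. 17·(0.1689 − sin(2π·0.1689)/(2π)) = 0.5097 → s = 18.5097
radial distance = base radius + s = 37 + 18.5097 = 55.5097

55.5097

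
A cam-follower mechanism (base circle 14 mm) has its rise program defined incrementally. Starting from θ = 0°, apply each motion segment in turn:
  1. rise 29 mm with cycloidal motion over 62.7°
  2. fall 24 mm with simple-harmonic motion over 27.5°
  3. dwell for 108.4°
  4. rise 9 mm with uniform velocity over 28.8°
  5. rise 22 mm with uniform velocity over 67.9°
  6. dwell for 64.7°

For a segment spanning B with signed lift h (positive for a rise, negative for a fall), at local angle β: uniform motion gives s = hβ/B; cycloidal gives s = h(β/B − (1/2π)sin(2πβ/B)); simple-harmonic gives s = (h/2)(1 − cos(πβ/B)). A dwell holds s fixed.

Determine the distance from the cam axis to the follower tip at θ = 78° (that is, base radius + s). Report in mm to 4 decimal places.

seg 1 [0°–62.7°] cycloidal, h=29: full span → s += 29 → s = 29.0000
seg 2 [62.7°–90.2°] simple-harmonic, h=-24: θ=78° here. β=15.3, B=27.5. -24/2·(1 − cos(π·0.5564)) = -14.1138 → s = 14.8862
radial distance = base radius + s = 14 + 14.8862 = 28.8862

28.8862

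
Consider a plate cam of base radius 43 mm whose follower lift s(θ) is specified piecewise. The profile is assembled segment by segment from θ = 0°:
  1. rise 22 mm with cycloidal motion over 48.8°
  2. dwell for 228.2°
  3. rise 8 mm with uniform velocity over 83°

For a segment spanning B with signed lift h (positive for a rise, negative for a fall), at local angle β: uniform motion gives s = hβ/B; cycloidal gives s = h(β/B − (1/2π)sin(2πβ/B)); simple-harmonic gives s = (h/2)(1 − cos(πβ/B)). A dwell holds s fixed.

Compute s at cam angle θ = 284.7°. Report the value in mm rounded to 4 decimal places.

seg 1 [0°–48.8°] cycloidal, h=22: full span → s += 22 → s = 22.0000
seg 2 [48.8°–277°] dwell: s stays 22.0000
seg 3 [277°–360°] uniform, h=8: θ=284.7° here. β=7.7, B=83. 8·7.7/83 = 0.7422 → s = 22.7422

22.7422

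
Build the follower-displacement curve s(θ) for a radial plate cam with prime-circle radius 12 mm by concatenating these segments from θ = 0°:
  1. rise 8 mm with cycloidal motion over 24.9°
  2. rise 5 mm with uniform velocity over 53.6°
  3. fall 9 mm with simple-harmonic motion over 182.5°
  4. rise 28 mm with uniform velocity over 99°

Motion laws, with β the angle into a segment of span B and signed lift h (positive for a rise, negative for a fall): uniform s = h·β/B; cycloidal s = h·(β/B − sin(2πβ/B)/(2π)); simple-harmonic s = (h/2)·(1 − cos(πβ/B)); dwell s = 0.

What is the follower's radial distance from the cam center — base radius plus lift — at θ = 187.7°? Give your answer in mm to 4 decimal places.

seg 1 [0°–24.9°] cycloidal, h=8: full span → s += 8 → s = 8.0000
seg 2 [24.9°–78.5°] uniform, h=5: full span → s += 5 → s = 13.0000
seg 3 [78.5°–261°] simple-harmonic, h=-9: θ=187.7° here. β=109.2, B=182.5. -9/2·(1 − cos(π·0.5984)) = -5.8685 → s = 7.1315
radial distance = base radius + s = 12 + 7.1315 = 19.1315

19.1315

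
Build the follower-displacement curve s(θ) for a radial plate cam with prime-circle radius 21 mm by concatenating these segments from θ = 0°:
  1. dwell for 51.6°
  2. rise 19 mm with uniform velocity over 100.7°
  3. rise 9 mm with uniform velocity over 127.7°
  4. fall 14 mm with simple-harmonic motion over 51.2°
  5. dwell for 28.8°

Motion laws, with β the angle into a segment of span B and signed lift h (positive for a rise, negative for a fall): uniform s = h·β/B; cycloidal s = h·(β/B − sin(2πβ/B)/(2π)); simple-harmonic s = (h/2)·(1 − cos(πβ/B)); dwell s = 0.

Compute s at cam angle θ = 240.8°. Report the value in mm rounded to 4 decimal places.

seg 1 [0°–51.6°] dwell: s stays 0.0000
seg 2 [51.6°–152.3°] uniform, h=19: full span → s += 19 → s = 19.0000
seg 3 [152.3°–280°] uniform, h=9: θ=240.8° here. β=88.5, B=127.7. 9·88.5/127.7 = 6.2373 → s = 25.2373

25.2373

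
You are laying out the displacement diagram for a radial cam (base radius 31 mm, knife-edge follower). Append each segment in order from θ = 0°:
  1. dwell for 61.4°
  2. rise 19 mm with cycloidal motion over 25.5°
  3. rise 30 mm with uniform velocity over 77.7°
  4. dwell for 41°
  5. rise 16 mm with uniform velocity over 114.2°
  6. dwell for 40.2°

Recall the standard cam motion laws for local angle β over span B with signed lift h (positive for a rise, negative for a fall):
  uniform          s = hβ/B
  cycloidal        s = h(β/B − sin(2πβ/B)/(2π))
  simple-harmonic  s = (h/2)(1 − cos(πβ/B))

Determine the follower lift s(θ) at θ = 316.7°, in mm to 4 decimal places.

seg 1 [0°–61.4°] dwell: s stays 0.0000
seg 2 [61.4°–86.9°] cycloidal, h=19: full span → s += 19 → s = 19.0000
seg 3 [86.9°–164.6°] uniform, h=30: full span → s += 30 → s = 49.0000
seg 4 [164.6°–205.6°] dwell: s stays 49.0000
seg 5 [205.6°–319.8°] uniform, h=16: θ=316.7° here. β=111.1, B=114.2. 16·111.1/114.2 = 15.5657 → s = 64.5657

64.5657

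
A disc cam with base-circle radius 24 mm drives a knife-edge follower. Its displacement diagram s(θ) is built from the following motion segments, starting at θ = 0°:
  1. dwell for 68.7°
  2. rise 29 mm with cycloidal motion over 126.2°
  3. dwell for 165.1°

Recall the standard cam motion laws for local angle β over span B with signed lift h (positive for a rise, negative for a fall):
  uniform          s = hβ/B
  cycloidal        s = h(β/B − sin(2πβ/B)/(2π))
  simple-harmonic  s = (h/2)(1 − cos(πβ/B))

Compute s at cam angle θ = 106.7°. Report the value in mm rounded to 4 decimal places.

seg 1 [0°–68.7°] dwell: s stays 0.0000
seg 2 [68.7°–194.9°] cycloidal, h=29: θ=106.7° here. β=38, B=126.2. 29·(0.3011 − sin(2π·0.3011)/(2π)) = 4.3526 → s = 4.3526

4.3526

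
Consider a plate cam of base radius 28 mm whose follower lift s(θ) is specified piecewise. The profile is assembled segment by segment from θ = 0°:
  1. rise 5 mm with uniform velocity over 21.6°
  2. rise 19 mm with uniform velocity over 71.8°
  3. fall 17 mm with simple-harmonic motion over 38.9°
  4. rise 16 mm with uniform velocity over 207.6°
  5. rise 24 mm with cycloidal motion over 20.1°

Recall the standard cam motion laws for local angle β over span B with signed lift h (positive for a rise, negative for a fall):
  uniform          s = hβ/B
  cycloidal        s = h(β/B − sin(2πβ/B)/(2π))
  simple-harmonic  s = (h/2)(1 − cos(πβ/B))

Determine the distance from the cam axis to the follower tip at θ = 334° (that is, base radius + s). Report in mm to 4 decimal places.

seg 1 [0°–21.6°] uniform, h=5: full span → s += 5 → s = 5.0000
seg 2 [21.6°–93.4°] uniform, h=19: full span → s += 19 → s = 24.0000
seg 3 [93.4°–132.3°] simple-harmonic, h=-17: full span → s += -17 → s = 7.0000
seg 4 [132.3°–339.9°] uniform, h=16: θ=334° here. β=201.7, B=207.6. 16·201.7/207.6 = 15.5453 → s = 22.5453
radial distance = base radius + s = 28 + 22.5453 = 50.5453

50.5453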